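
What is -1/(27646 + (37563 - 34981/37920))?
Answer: -37920/2472690299 ≈ -1.5336e-5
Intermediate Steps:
-1/(27646 + (37563 - 34981/37920)) = -1/(27646 + 1424353979/37920) = -1/2472690299/37920 = -1*37920/2472690299 = -37920/2472690299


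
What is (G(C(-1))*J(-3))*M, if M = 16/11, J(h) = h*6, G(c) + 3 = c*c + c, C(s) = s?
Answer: 864/11 ≈ 78.545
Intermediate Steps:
G(c) = -3 + c + c² (G(c) = -3 + (c*c + c) = -3 + (c² + c) = -3 + (c + c²) = -3 + c + c²)
J(h) = 6*h
M = 16/11 (M = 16*(1/11) = 16/11 ≈ 1.4545)
(G(C(-1))*J(-3))*M = ((-3 - 1 + (-1)²)*(6*(-3)))*(16/11) = ((-3 - 1 + 1)*(-18))*(16/11) = -3*(-18)*(16/11) = 54*(16/11) = 864/11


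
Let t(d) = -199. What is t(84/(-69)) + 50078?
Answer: 49879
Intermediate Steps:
t(84/(-69)) + 50078 = -199 + 50078 = 49879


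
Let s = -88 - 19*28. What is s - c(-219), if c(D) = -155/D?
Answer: -135935/219 ≈ -620.71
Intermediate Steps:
s = -620 (s = -88 - 532 = -620)
s - c(-219) = -620 - (-155)/(-219) = -620 - (-155)*(-1)/219 = -620 - 1*155/219 = -620 - 155/219 = -135935/219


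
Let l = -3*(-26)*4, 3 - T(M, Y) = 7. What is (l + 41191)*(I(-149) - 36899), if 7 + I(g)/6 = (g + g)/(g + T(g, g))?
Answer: -78166542685/51 ≈ -1.5327e+9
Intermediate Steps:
T(M, Y) = -4 (T(M, Y) = 3 - 1*7 = 3 - 7 = -4)
l = 312 (l = 78*4 = 312)
I(g) = -42 + 12*g/(-4 + g) (I(g) = -42 + 6*((g + g)/(g - 4)) = -42 + 6*((2*g)/(-4 + g)) = -42 + 6*(2*g/(-4 + g)) = -42 + 12*g/(-4 + g))
(l + 41191)*(I(-149) - 36899) = (312 + 41191)*(6*(28 - 5*(-149))/(-4 - 149) - 36899) = 41503*(6*(28 + 745)/(-153) - 36899) = 41503*(6*(-1/153)*773 - 36899) = 41503*(-1546/51 - 36899) = 41503*(-1883395/51) = -78166542685/51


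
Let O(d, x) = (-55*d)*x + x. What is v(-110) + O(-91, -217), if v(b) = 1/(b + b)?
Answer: -238986441/220 ≈ -1.0863e+6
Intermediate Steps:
v(b) = 1/(2*b)
O(d, x) = x - 55*d*x (O(d, x) = -55*d*x + x = x - 55*d*x)
v(-110) + O(-91, -217) = (½)/(-110) - 217*(1 - 55*(-91)) = (½)*(-1/110) - 217*(1 + 5005) = -1/220 - 217*5006 = -1/220 - 1086302 = -238986441/220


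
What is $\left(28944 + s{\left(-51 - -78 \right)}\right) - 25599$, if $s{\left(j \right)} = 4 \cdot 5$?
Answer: $3365$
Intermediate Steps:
$s{\left(j \right)} = 20$
$\left(28944 + s{\left(-51 - -78 \right)}\right) - 25599 = \left(28944 + 20\right) - 25599 = 28964 - 25599 = 3365$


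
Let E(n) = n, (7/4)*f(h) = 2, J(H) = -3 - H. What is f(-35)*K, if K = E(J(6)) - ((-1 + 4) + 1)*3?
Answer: -24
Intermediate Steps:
f(h) = 8/7 (f(h) = (4/7)*2 = 8/7)
K = -21 (K = (-3 - 1*6) - ((-1 + 4) + 1)*3 = (-3 - 6) - (3 + 1)*3 = -9 - 4*3 = -9 - 1*12 = -9 - 12 = -21)
f(-35)*K = (8/7)*(-21) = -24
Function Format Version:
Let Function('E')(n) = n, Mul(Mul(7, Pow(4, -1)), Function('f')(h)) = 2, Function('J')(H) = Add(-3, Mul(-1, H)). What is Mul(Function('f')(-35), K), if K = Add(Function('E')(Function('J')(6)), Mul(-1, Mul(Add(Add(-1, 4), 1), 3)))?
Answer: -24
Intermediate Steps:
Function('f')(h) = Rational(8, 7) (Function('f')(h) = Mul(Rational(4, 7), 2) = Rational(8, 7))
K = -21 (K = Add(Add(-3, Mul(-1, 6)), Mul(-1, Mul(Add(Add(-1, 4), 1), 3))) = Add(Add(-3, -6), Mul(-1, Mul(Add(3, 1), 3))) = Add(-9, Mul(-1, Mul(4, 3))) = Add(-9, Mul(-1, 12)) = Add(-9, -12) = -21)
Mul(Function('f')(-35), K) = Mul(Rational(8, 7), -21) = -24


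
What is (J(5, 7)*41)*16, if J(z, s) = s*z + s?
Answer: 27552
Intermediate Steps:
J(z, s) = s + s*z
(J(5, 7)*41)*16 = ((7*(1 + 5))*41)*16 = ((7*6)*41)*16 = (42*41)*16 = 1722*16 = 27552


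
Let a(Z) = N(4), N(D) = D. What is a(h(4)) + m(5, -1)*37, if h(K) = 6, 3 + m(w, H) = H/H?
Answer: -70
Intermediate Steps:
m(w, H) = -2 (m(w, H) = -3 + H/H = -3 + 1 = -2)
a(Z) = 4
a(h(4)) + m(5, -1)*37 = 4 - 2*37 = 4 - 74 = -70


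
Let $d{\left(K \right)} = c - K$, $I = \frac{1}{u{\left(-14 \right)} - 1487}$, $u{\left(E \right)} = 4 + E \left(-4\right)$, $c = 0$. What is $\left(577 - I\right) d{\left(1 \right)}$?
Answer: $- \frac{823380}{1427} \approx -577.0$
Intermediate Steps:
$u{\left(E \right)} = 4 - 4 E$
$I = - \frac{1}{1427}$ ($I = \frac{1}{\left(4 - -56\right) - 1487} = \frac{1}{\left(4 + 56\right) - 1487} = \frac{1}{60 - 1487} = \frac{1}{-1427} = - \frac{1}{1427} \approx -0.00070077$)
$d{\left(K \right)} = - K$ ($d{\left(K \right)} = 0 - K = - K$)
$\left(577 - I\right) d{\left(1 \right)} = \left(577 - - \frac{1}{1427}\right) \left(\left(-1\right) 1\right) = \left(577 + \frac{1}{1427}\right) \left(-1\right) = \frac{823380}{1427} \left(-1\right) = - \frac{823380}{1427}$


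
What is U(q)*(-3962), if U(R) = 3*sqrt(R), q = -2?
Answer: -11886*I*sqrt(2) ≈ -16809.0*I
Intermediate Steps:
U(q)*(-3962) = (3*sqrt(-2))*(-3962) = (3*(I*sqrt(2)))*(-3962) = (3*I*sqrt(2))*(-3962) = -11886*I*sqrt(2)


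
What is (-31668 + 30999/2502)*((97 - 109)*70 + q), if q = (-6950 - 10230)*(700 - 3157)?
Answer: -185731328319530/139 ≈ -1.3362e+12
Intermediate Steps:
q = 42211260 (q = -17180*(-2457) = 42211260)
(-31668 + 30999/2502)*((97 - 109)*70 + q) = (-31668 + 30999/2502)*((97 - 109)*70 + 42211260) = (-31668 + 30999*(1/2502))*(-12*70 + 42211260) = (-31668 + 10333/834)*(-840 + 42211260) = -26400779/834*42210420 = -185731328319530/139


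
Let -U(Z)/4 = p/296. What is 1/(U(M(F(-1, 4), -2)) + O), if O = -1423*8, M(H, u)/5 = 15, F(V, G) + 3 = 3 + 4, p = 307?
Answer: -74/842723 ≈ -8.7811e-5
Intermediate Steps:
F(V, G) = 4 (F(V, G) = -3 + (3 + 4) = -3 + 7 = 4)
M(H, u) = 75 (M(H, u) = 5*15 = 75)
O = -11384
U(Z) = -307/74 (U(Z) = -1228/296 = -4*307/296 = -307/74)
1/(U(M(F(-1, 4), -2)) + O) = 1/(-307/74 - 11384) = 1/(-842723/74) = -74/842723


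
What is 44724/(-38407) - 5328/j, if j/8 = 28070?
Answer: -640490871/539042245 ≈ -1.1882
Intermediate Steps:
j = 224560 (j = 8*28070 = 224560)
44724/(-38407) - 5328/j = 44724/(-38407) - 5328/224560 = 44724*(-1/38407) - 5328*1/224560 = -44724/38407 - 333/14035 = -640490871/539042245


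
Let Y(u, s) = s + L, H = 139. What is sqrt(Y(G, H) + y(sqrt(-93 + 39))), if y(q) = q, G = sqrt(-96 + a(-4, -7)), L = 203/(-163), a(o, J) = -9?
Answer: sqrt(3660002 + 79707*I*sqrt(6))/163 ≈ 11.741 + 0.31294*I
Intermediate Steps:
L = -203/163 (L = 203*(-1/163) = -203/163 ≈ -1.2454)
G = I*sqrt(105) (G = sqrt(-96 - 9) = sqrt(-105) = I*sqrt(105) ≈ 10.247*I)
Y(u, s) = -203/163 + s (Y(u, s) = s - 203/163 = -203/163 + s)
sqrt(Y(G, H) + y(sqrt(-93 + 39))) = sqrt((-203/163 + 139) + sqrt(-93 + 39)) = sqrt(22454/163 + sqrt(-54)) = sqrt(22454/163 + 3*I*sqrt(6))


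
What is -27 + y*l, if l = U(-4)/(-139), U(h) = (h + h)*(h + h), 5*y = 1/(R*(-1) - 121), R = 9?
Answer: -1219693/45175 ≈ -26.999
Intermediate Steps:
y = -1/650 (y = 1/(5*(9*(-1) - 121)) = 1/(5*(-9 - 121)) = (⅕)/(-130) = (⅕)*(-1/130) = -1/650 ≈ -0.0015385)
U(h) = 4*h² (U(h) = (2*h)*(2*h) = 4*h²)
l = -64/139 (l = (4*(-4)²)/(-139) = (4*16)*(-1/139) = 64*(-1/139) = -64/139 ≈ -0.46043)
-27 + y*l = -27 - 1/650*(-64/139) = -27 + 32/45175 = -1219693/45175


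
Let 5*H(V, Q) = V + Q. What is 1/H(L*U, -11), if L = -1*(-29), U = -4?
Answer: -5/127 ≈ -0.039370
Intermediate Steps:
L = 29
H(V, Q) = Q/5 + V/5 (H(V, Q) = (V + Q)/5 = (Q + V)/5 = Q/5 + V/5)
1/H(L*U, -11) = 1/((1/5)*(-11) + (29*(-4))/5) = 1/(-11/5 + (1/5)*(-116)) = 1/(-11/5 - 116/5) = 1/(-127/5) = -5/127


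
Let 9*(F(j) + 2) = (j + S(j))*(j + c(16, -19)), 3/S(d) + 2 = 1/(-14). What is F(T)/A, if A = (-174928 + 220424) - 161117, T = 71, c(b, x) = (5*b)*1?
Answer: -304045/30177081 ≈ -0.010075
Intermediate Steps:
c(b, x) = 5*b
S(d) = -42/29 (S(d) = 3/(-2 + 1/(-14)) = 3/(-2 - 1/14) = 3/(-29/14) = 3*(-14/29) = -42/29)
A = -115621 (A = 45496 - 161117 = -115621)
F(j) = -2 + (80 + j)*(-42/29 + j)/9 (F(j) = -2 + ((j - 42/29)*(j + 5*16))/9 = -2 + ((-42/29 + j)*(j + 80))/9 = -2 + ((-42/29 + j)*(80 + j))/9 = -2 + ((80 + j)*(-42/29 + j))/9 = -2 + (80 + j)*(-42/29 + j)/9)
F(T)/A = (-1294/87 + (1/9)*71**2 + (2278/261)*71)/(-115621) = (-1294/87 + (1/9)*5041 + 161738/261)*(-1/115621) = (-1294/87 + 5041/9 + 161738/261)*(-1/115621) = (304045/261)*(-1/115621) = -304045/30177081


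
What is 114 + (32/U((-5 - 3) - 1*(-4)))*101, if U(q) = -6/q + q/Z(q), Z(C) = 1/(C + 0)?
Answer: 10454/35 ≈ 298.69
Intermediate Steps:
Z(C) = 1/C
U(q) = q² - 6/q (U(q) = -6/q + q/(1/q) = -6/q + q*q = -6/q + q² = q² - 6/q)
114 + (32/U((-5 - 3) - 1*(-4)))*101 = 114 + (32/(((-6 + ((-5 - 3) - 1*(-4))³)/((-5 - 3) - 1*(-4)))))*101 = 114 + (32/(((-6 + (-8 + 4)³)/(-8 + 4))))*101 = 114 + (32/(((-6 + (-4)³)/(-4))))*101 = 114 + (32/((-(-6 - 64)/4)))*101 = 114 + (32/((-¼*(-70))))*101 = 114 + (32/(35/2))*101 = 114 + (32*(2/35))*101 = 114 + (64/35)*101 = 114 + 6464/35 = 10454/35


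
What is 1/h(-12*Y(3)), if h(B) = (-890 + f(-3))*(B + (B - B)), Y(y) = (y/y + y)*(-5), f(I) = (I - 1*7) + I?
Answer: -1/216720 ≈ -4.6143e-6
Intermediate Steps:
f(I) = -7 + 2*I (f(I) = (I - 7) + I = (-7 + I) + I = -7 + 2*I)
Y(y) = -5 - 5*y (Y(y) = (1 + y)*(-5) = -5 - 5*y)
h(B) = -903*B (h(B) = (-890 + (-7 + 2*(-3)))*(B + (B - B)) = (-890 + (-7 - 6))*(B + 0) = (-890 - 13)*B = -903*B)
1/h(-12*Y(3)) = 1/(-(-10836)*(-5 - 5*3)) = 1/(-(-10836)*(-5 - 15)) = 1/(-(-10836)*(-20)) = 1/(-903*240) = 1/(-216720) = -1/216720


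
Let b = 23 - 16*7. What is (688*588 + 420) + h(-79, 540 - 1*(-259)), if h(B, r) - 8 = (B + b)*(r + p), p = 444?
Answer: 196148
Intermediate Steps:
b = -89 (b = 23 - 112 = -89)
h(B, r) = 8 + (-89 + B)*(444 + r) (h(B, r) = 8 + (B - 89)*(r + 444) = 8 + (-89 + B)*(444 + r))
(688*588 + 420) + h(-79, 540 - 1*(-259)) = (688*588 + 420) + (-39508 - 89*(540 - 1*(-259)) + 444*(-79) - 79*(540 - 1*(-259))) = (404544 + 420) + (-39508 - 89*(540 + 259) - 35076 - 79*(540 + 259)) = 404964 + (-39508 - 89*799 - 35076 - 79*799) = 404964 + (-39508 - 71111 - 35076 - 63121) = 404964 - 208816 = 196148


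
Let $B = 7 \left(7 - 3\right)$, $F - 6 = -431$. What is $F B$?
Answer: $-11900$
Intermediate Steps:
$F = -425$ ($F = 6 - 431 = -425$)
$B = 28$ ($B = 7 \cdot 4 = 28$)
$F B = \left(-425\right) 28 = -11900$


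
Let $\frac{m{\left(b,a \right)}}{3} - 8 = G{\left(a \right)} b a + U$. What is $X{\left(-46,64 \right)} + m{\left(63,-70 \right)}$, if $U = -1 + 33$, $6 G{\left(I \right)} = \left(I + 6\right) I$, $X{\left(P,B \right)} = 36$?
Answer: $-9878244$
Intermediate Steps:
$G{\left(I \right)} = \frac{I \left(6 + I\right)}{6}$ ($G{\left(I \right)} = \frac{\left(I + 6\right) I}{6} = \frac{\left(6 + I\right) I}{6} = \frac{I \left(6 + I\right)}{6}$)
$U = 32$
$m{\left(b,a \right)} = 120 + \frac{b a^{2} \left(6 + a\right)}{2}$ ($m{\left(b,a \right)} = 24 + 3 \left(\frac{a \left(6 + a\right)}{6} b a + 32\right) = 24 + 3 \left(\frac{a b \left(6 + a\right)}{6} a + 32\right) = 24 + 3 \left(\frac{b a^{2} \left(6 + a\right)}{6} + 32\right) = 24 + 3 \left(32 + \frac{b a^{2} \left(6 + a\right)}{6}\right) = 24 + \left(96 + \frac{b a^{2} \left(6 + a\right)}{2}\right) = 120 + \frac{b a^{2} \left(6 + a\right)}{2}$)
$X{\left(-46,64 \right)} + m{\left(63,-70 \right)} = 36 + \left(120 + \frac{1}{2} \cdot 63 \left(-70\right)^{2} \left(6 - 70\right)\right) = 36 + \left(120 + \frac{1}{2} \cdot 63 \cdot 4900 \left(-64\right)\right) = 36 + \left(120 - 9878400\right) = 36 - 9878280 = -9878244$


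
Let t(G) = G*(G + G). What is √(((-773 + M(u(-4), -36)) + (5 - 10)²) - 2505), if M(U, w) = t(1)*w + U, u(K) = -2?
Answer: I*√3327 ≈ 57.68*I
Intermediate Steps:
t(G) = 2*G² (t(G) = G*(2*G) = 2*G²)
M(U, w) = U + 2*w (M(U, w) = (2*1²)*w + U = (2*1)*w + U = 2*w + U = U + 2*w)
√(((-773 + M(u(-4), -36)) + (5 - 10)²) - 2505) = √(((-773 + (-2 + 2*(-36))) + (5 - 10)²) - 2505) = √(((-773 + (-2 - 72)) + (-5)²) - 2505) = √(((-773 - 74) + 25) - 2505) = √((-847 + 25) - 2505) = √(-822 - 2505) = √(-3327) = I*√3327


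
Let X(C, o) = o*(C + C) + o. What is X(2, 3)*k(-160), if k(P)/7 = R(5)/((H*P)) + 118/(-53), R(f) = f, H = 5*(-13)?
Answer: -5153127/22048 ≈ -233.72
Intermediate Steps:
H = -65
X(C, o) = o + 2*C*o (X(C, o) = o*(2*C) + o = 2*C*o + o = o + 2*C*o)
k(P) = -826/53 - 7/(13*P) (k(P) = 7*(5/((-65*P)) + 118/(-53)) = 7*(5*(-1/(65*P)) + 118*(-1/53)) = 7*(-1/(13*P) - 118/53) = 7*(-118/53 - 1/(13*P)) = -826/53 - 7/(13*P))
X(2, 3)*k(-160) = (3*(1 + 2*2))*((7/689)*(-53 - 1534*(-160))/(-160)) = (3*(1 + 4))*((7/689)*(-1/160)*(-53 + 245440)) = (3*5)*((7/689)*(-1/160)*245387) = 15*(-1717709/110240) = -5153127/22048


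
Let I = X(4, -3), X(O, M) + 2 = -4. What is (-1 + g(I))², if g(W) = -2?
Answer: 9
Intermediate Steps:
X(O, M) = -6 (X(O, M) = -2 - 4 = -6)
I = -6
(-1 + g(I))² = (-1 - 2)² = (-3)² = 9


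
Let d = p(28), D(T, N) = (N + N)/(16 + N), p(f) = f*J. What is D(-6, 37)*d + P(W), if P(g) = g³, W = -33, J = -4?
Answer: -1912949/53 ≈ -36093.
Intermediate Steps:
p(f) = -4*f (p(f) = f*(-4) = -4*f)
D(T, N) = 2*N/(16 + N) (D(T, N) = (2*N)/(16 + N) = 2*N/(16 + N))
d = -112 (d = -4*28 = -112)
D(-6, 37)*d + P(W) = (2*37/(16 + 37))*(-112) + (-33)³ = (2*37/53)*(-112) - 35937 = (2*37*(1/53))*(-112) - 35937 = (74/53)*(-112) - 35937 = -8288/53 - 35937 = -1912949/53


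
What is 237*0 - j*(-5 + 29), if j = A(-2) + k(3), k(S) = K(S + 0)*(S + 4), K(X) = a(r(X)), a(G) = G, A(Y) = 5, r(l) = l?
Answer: -624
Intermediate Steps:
K(X) = X
k(S) = S*(4 + S) (k(S) = (S + 0)*(S + 4) = S*(4 + S))
j = 26 (j = 5 + 3*(4 + 3) = 5 + 3*7 = 5 + 21 = 26)
237*0 - j*(-5 + 29) = 237*0 - 26*(-5 + 29) = 0 - 26*24 = 0 - 1*624 = 0 - 624 = -624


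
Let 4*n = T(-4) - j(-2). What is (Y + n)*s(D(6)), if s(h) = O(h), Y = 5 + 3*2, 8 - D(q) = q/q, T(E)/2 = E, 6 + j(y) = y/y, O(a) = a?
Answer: 287/4 ≈ 71.750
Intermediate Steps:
j(y) = -5 (j(y) = -6 + y/y = -6 + 1 = -5)
T(E) = 2*E
D(q) = 7 (D(q) = 8 - q/q = 8 - 1*1 = 8 - 1 = 7)
n = -¾ (n = (2*(-4) - 1*(-5))/4 = (-8 + 5)/4 = (¼)*(-3) = -¾ ≈ -0.75000)
Y = 11 (Y = 5 + 6 = 11)
s(h) = h
(Y + n)*s(D(6)) = (11 - ¾)*7 = (41/4)*7 = 287/4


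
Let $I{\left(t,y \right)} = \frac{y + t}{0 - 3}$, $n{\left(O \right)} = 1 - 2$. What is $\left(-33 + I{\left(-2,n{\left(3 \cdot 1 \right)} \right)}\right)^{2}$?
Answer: $1024$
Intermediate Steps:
$n{\left(O \right)} = -1$
$I{\left(t,y \right)} = - \frac{t}{3} - \frac{y}{3}$ ($I{\left(t,y \right)} = \frac{t + y}{-3} = \left(t + y\right) \left(- \frac{1}{3}\right) = - \frac{t}{3} - \frac{y}{3}$)
$\left(-33 + I{\left(-2,n{\left(3 \cdot 1 \right)} \right)}\right)^{2} = \left(-33 - -1\right)^{2} = \left(-33 + \left(\frac{2}{3} + \frac{1}{3}\right)\right)^{2} = \left(-33 + 1\right)^{2} = \left(-32\right)^{2} = 1024$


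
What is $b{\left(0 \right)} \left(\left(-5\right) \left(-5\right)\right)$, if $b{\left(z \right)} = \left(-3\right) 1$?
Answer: $-75$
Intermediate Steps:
$b{\left(z \right)} = -3$
$b{\left(0 \right)} \left(\left(-5\right) \left(-5\right)\right) = - 3 \left(\left(-5\right) \left(-5\right)\right) = \left(-3\right) 25 = -75$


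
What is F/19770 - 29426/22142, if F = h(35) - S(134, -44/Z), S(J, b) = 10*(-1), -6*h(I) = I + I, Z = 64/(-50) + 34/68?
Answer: -174536677/131324202 ≈ -1.3291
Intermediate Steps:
Z = -39/50 (Z = 64*(-1/50) + 34*(1/68) = -32/25 + ½ = -39/50 ≈ -0.78000)
h(I) = -I/3 (h(I) = -(I + I)/6 = -I/3)
S(J, b) = -10
F = -5/3 (F = -⅓*35 - 1*(-10) = -35/3 + 10 = -5/3 ≈ -1.6667)
F/19770 - 29426/22142 = -5/3/19770 - 29426/22142 = -5/3*1/19770 - 29426*1/22142 = -1/11862 - 14713/11071 = -174536677/131324202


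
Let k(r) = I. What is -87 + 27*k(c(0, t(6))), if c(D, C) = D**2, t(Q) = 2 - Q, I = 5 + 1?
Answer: 75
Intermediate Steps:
I = 6
k(r) = 6
-87 + 27*k(c(0, t(6))) = -87 + 27*6 = -87 + 162 = 75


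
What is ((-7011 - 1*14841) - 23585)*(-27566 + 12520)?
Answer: 683645102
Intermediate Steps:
((-7011 - 1*14841) - 23585)*(-27566 + 12520) = ((-7011 - 14841) - 23585)*(-15046) = (-21852 - 23585)*(-15046) = -45437*(-15046) = 683645102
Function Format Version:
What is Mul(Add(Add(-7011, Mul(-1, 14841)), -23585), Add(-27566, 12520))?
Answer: 683645102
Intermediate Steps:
Mul(Add(Add(-7011, Mul(-1, 14841)), -23585), Add(-27566, 12520)) = Mul(Add(Add(-7011, -14841), -23585), -15046) = Mul(Add(-21852, -23585), -15046) = Mul(-45437, -15046) = 683645102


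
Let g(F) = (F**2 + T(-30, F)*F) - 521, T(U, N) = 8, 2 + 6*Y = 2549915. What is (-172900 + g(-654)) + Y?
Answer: 1348097/2 ≈ 6.7405e+5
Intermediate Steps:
Y = 849971/2 (Y = -1/3 + (1/6)*2549915 = -1/3 + 2549915/6 = 849971/2 ≈ 4.2499e+5)
g(F) = -521 + F**2 + 8*F (g(F) = (F**2 + 8*F) - 521 = -521 + F**2 + 8*F)
(-172900 + g(-654)) + Y = (-172900 + (-521 + (-654)**2 + 8*(-654))) + 849971/2 = (-172900 + (-521 + 427716 - 5232)) + 849971/2 = (-172900 + 421963) + 849971/2 = 249063 + 849971/2 = 1348097/2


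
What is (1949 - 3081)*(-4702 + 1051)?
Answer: 4132932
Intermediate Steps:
(1949 - 3081)*(-4702 + 1051) = -1132*(-3651) = 4132932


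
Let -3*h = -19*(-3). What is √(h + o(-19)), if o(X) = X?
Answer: I*√38 ≈ 6.1644*I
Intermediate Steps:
h = -19 (h = -(-19)*(-3)/3 = -⅓*57 = -19)
√(h + o(-19)) = √(-19 - 19) = √(-38) = I*√38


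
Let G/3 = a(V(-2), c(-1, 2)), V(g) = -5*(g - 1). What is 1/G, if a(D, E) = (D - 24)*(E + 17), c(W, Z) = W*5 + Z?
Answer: -1/378 ≈ -0.0026455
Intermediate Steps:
V(g) = 5 - 5*g (V(g) = -5*(-1 + g) = 5 - 5*g)
c(W, Z) = Z + 5*W (c(W, Z) = 5*W + Z = Z + 5*W)
a(D, E) = (-24 + D)*(17 + E)
G = -378 (G = 3*(-408 - 24*(2 + 5*(-1)) + 17*(5 - 5*(-2)) + (5 - 5*(-2))*(2 + 5*(-1))) = 3*(-408 - 24*(2 - 5) + 17*(5 + 10) + (5 + 10)*(2 - 5)) = 3*(-408 - 24*(-3) + 17*15 + 15*(-3)) = 3*(-408 + 72 + 255 - 45) = 3*(-126) = -378)
1/G = 1/(-378) = -1/378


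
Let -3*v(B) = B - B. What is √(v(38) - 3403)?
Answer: I*√3403 ≈ 58.335*I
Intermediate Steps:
v(B) = 0 (v(B) = -(B - B)/3 = -⅓*0 = 0)
√(v(38) - 3403) = √(0 - 3403) = √(-3403) = I*√3403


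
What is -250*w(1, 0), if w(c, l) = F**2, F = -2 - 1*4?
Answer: -9000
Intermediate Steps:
F = -6 (F = -2 - 4 = -6)
w(c, l) = 36 (w(c, l) = (-6)**2 = 36)
-250*w(1, 0) = -250*36 = -9000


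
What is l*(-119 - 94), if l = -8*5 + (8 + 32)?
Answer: 0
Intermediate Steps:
l = 0 (l = -40 + 40 = 0)
l*(-119 - 94) = 0*(-119 - 94) = 0*(-213) = 0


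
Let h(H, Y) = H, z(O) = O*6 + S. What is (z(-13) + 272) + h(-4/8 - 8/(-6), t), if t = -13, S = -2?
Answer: 1157/6 ≈ 192.83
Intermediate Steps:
z(O) = -2 + 6*O (z(O) = O*6 - 2 = 6*O - 2 = -2 + 6*O)
(z(-13) + 272) + h(-4/8 - 8/(-6), t) = ((-2 + 6*(-13)) + 272) + (-4/8 - 8/(-6)) = ((-2 - 78) + 272) + (-4*⅛ - 8*(-⅙)) = (-80 + 272) + (-½ + 4/3) = 192 + ⅚ = 1157/6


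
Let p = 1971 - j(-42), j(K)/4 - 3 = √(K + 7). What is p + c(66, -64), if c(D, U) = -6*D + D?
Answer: 1629 - 4*I*√35 ≈ 1629.0 - 23.664*I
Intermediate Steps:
j(K) = 12 + 4*√(7 + K) (j(K) = 12 + 4*√(K + 7) = 12 + 4*√(7 + K))
c(D, U) = -5*D
p = 1959 - 4*I*√35 (p = 1971 - (12 + 4*√(7 - 42)) = 1971 - (12 + 4*√(-35)) = 1971 - (12 + 4*(I*√35)) = 1971 - (12 + 4*I*√35) = 1971 + (-12 - 4*I*√35) = 1959 - 4*I*√35 ≈ 1959.0 - 23.664*I)
p + c(66, -64) = (1959 - 4*I*√35) - 5*66 = (1959 - 4*I*√35) - 330 = 1629 - 4*I*√35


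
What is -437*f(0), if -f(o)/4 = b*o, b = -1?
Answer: 0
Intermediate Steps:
f(o) = 4*o (f(o) = -(-4)*o = 4*o)
-437*f(0) = -1748*0 = -437*0 = 0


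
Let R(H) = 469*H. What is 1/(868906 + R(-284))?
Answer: 1/735710 ≈ 1.3592e-6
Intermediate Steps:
1/(868906 + R(-284)) = 1/(868906 + 469*(-284)) = 1/(868906 - 133196) = 1/735710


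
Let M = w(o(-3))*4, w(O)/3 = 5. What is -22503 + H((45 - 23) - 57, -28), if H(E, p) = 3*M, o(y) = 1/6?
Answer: -22323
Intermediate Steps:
o(y) = ⅙
w(O) = 15 (w(O) = 3*5 = 15)
M = 60 (M = 15*4 = 60)
H(E, p) = 180 (H(E, p) = 3*60 = 180)
-22503 + H((45 - 23) - 57, -28) = -22503 + 180 = -22323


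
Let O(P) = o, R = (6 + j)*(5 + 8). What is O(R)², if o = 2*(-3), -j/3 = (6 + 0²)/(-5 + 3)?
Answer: 36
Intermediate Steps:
j = 9 (j = -3*(6 + 0²)/(-5 + 3) = -3*(6 + 0)/(-2) = -18*(-1)/2 = -3*(-3) = 9)
o = -6
R = 195 (R = (6 + 9)*(5 + 8) = 15*13 = 195)
O(P) = -6
O(R)² = (-6)² = 36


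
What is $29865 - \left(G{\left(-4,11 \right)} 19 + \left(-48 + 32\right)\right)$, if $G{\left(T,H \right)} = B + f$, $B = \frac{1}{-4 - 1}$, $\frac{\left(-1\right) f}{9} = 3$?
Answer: $\frac{151989}{5} \approx 30398.0$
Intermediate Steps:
$f = -27$ ($f = \left(-9\right) 3 = -27$)
$B = - \frac{1}{5}$ ($B = \frac{1}{-5} = - \frac{1}{5} \approx -0.2$)
$G{\left(T,H \right)} = - \frac{136}{5}$ ($G{\left(T,H \right)} = - \frac{1}{5} - 27 = - \frac{136}{5}$)
$29865 - \left(G{\left(-4,11 \right)} 19 + \left(-48 + 32\right)\right) = 29865 - \left(\left(- \frac{136}{5}\right) 19 + \left(-48 + 32\right)\right) = 29865 - \left(- \frac{2584}{5} - 16\right) = 29865 - - \frac{2664}{5} = 29865 + \frac{2664}{5} = \frac{151989}{5}$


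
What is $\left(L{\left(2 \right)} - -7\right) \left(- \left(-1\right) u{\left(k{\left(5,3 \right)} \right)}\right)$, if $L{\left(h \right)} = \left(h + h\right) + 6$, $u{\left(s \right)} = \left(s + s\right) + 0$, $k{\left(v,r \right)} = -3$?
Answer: $-102$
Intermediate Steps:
$u{\left(s \right)} = 2 s$ ($u{\left(s \right)} = 2 s + 0 = 2 s$)
$L{\left(h \right)} = 6 + 2 h$ ($L{\left(h \right)} = 2 h + 6 = 6 + 2 h$)
$\left(L{\left(2 \right)} - -7\right) \left(- \left(-1\right) u{\left(k{\left(5,3 \right)} \right)}\right) = \left(\left(6 + 2 \cdot 2\right) - -7\right) \left(- \left(-1\right) 2 \left(-3\right)\right) = \left(\left(6 + 4\right) + 7\right) \left(- \left(-1\right) \left(-6\right)\right) = \left(10 + 7\right) \left(\left(-1\right) 6\right) = 17 \left(-6\right) = -102$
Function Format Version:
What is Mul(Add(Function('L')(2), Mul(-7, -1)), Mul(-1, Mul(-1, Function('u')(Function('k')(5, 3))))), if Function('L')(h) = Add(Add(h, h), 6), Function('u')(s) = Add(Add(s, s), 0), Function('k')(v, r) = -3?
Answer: -102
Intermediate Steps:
Function('u')(s) = Mul(2, s) (Function('u')(s) = Add(Mul(2, s), 0) = Mul(2, s))
Function('L')(h) = Add(6, Mul(2, h)) (Function('L')(h) = Add(Mul(2, h), 6) = Add(6, Mul(2, h)))
Mul(Add(Function('L')(2), Mul(-7, -1)), Mul(-1, Mul(-1, Function('u')(Function('k')(5, 3))))) = Mul(Add(Add(6, Mul(2, 2)), Mul(-7, -1)), Mul(-1, Mul(-1, Mul(2, -3)))) = Mul(Add(Add(6, 4), 7), Mul(-1, Mul(-1, -6))) = Mul(Add(10, 7), Mul(-1, 6)) = Mul(17, -6) = -102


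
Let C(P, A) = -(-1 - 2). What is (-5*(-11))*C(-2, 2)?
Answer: 165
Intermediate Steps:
C(P, A) = 3 (C(P, A) = -1*(-3) = 3)
(-5*(-11))*C(-2, 2) = -5*(-11)*3 = 55*3 = 165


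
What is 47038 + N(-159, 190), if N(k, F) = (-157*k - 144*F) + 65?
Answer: 44706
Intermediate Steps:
N(k, F) = 65 - 157*k - 144*F
47038 + N(-159, 190) = 47038 + (65 - 157*(-159) - 144*190) = 47038 + (65 + 24963 - 27360) = 47038 - 2332 = 44706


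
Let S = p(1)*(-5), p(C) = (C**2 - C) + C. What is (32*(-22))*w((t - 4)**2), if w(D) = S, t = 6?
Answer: 3520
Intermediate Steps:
p(C) = C**2
S = -5 (S = 1**2*(-5) = 1*(-5) = -5)
w(D) = -5
(32*(-22))*w((t - 4)**2) = (32*(-22))*(-5) = -704*(-5) = 3520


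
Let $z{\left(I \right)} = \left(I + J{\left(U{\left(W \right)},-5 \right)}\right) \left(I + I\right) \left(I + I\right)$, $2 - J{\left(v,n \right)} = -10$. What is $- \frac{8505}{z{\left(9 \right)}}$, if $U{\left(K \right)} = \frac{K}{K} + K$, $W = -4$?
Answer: $- \frac{5}{4} \approx -1.25$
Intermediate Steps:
$U{\left(K \right)} = 1 + K$
$J{\left(v,n \right)} = 12$ ($J{\left(v,n \right)} = 2 - -10 = 2 + 10 = 12$)
$z{\left(I \right)} = 4 I^{2} \left(12 + I\right)$ ($z{\left(I \right)} = \left(I + 12\right) \left(I + I\right) \left(I + I\right) = \left(12 + I\right) 2 I 2 I = 2 I \left(12 + I\right) 2 I = 4 I^{2} \left(12 + I\right)$)
$- \frac{8505}{z{\left(9 \right)}} = - \frac{8505}{4 \cdot 9^{2} \left(12 + 9\right)} = - \frac{8505}{4 \cdot 81 \cdot 21} = - \frac{8505}{6804} = \left(-8505\right) \frac{1}{6804} = - \frac{5}{4}$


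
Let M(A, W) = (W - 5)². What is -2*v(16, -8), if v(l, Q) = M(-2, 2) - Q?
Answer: -34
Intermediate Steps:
M(A, W) = (-5 + W)²
v(l, Q) = 9 - Q (v(l, Q) = (-5 + 2)² - Q = (-3)² - Q = 9 - Q)
-2*v(16, -8) = -2*(9 - 1*(-8)) = -2*(9 + 8) = -2*17 = -34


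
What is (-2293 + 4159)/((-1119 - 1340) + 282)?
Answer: -6/7 ≈ -0.85714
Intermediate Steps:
(-2293 + 4159)/((-1119 - 1340) + 282) = 1866/(-2459 + 282) = 1866/(-2177) = 1866*(-1/2177) = -6/7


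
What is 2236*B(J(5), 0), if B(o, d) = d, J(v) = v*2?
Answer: 0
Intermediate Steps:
J(v) = 2*v
2236*B(J(5), 0) = 2236*0 = 0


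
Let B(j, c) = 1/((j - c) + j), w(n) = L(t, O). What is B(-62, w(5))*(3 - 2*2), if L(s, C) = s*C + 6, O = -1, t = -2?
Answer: 1/132 ≈ 0.0075758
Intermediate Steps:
L(s, C) = 6 + C*s (L(s, C) = C*s + 6 = 6 + C*s)
w(n) = 8 (w(n) = 6 - 1*(-2) = 6 + 2 = 8)
B(j, c) = 1/(-c + 2*j)
B(-62, w(5))*(3 - 2*2) = (-1/(8 - 2*(-62)))*(3 - 2*2) = (-1/(8 + 124))*(3 - 4) = -1/132*(-1) = 1/132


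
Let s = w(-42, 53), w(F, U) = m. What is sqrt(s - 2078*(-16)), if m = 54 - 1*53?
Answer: sqrt(33249) ≈ 182.34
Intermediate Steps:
m = 1 (m = 54 - 53 = 1)
w(F, U) = 1
s = 1
sqrt(s - 2078*(-16)) = sqrt(1 - 2078*(-16)) = sqrt(1 + 33248) = sqrt(33249)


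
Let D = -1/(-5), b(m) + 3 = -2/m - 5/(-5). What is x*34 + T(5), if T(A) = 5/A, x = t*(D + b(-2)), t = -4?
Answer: 549/5 ≈ 109.80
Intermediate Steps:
b(m) = -2 - 2/m (b(m) = -3 + (-2/m - 5/(-5)) = -3 + (-2/m - 5*(-⅕)) = -3 + (-2/m + 1) = -3 + (1 - 2/m) = -2 - 2/m)
D = ⅕ (D = -1*(-⅕) = ⅕ ≈ 0.20000)
x = 16/5 (x = -4*(⅕ + (-2 - 2/(-2))) = -4*(⅕ + (-2 - 2*(-½))) = -4*(⅕ + (-2 + 1)) = -4*(⅕ - 1) = -4*(-⅘) = 16/5 ≈ 3.2000)
x*34 + T(5) = (16/5)*34 + 5/5 = 544/5 + 5*(⅕) = 544/5 + 1 = 549/5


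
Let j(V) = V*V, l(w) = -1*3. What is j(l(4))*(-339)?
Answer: -3051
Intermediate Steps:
l(w) = -3
j(V) = V**2
j(l(4))*(-339) = (-3)**2*(-339) = 9*(-339) = -3051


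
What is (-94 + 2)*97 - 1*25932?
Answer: -34856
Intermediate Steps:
(-94 + 2)*97 - 1*25932 = -92*97 - 25932 = -8924 - 25932 = -34856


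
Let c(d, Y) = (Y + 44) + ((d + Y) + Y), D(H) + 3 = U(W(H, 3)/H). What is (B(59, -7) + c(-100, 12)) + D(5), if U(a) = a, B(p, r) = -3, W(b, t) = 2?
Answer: -128/5 ≈ -25.600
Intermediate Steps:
D(H) = -3 + 2/H
c(d, Y) = 44 + d + 3*Y (c(d, Y) = (44 + Y) + ((Y + d) + Y) = (44 + Y) + (d + 2*Y) = 44 + d + 3*Y)
(B(59, -7) + c(-100, 12)) + D(5) = (-3 + (44 - 100 + 3*12)) + (-3 + 2/5) = (-3 + (44 - 100 + 36)) + (-3 + 2*(⅕)) = (-3 - 20) + (-3 + ⅖) = -23 - 13/5 = -128/5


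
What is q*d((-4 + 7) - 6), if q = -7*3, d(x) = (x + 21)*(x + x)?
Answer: 2268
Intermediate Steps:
d(x) = 2*x*(21 + x) (d(x) = (21 + x)*(2*x) = 2*x*(21 + x))
q = -21
q*d((-4 + 7) - 6) = -42*((-4 + 7) - 6)*(21 + ((-4 + 7) - 6)) = -42*(3 - 6)*(21 + (3 - 6)) = -42*(-3)*(21 - 3) = -42*(-3)*18 = -21*(-108) = 2268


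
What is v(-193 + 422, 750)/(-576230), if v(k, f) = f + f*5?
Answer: -450/57623 ≈ -0.0078094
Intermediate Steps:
v(k, f) = 6*f (v(k, f) = f + 5*f = 6*f)
v(-193 + 422, 750)/(-576230) = (6*750)/(-576230) = 4500*(-1/576230) = -450/57623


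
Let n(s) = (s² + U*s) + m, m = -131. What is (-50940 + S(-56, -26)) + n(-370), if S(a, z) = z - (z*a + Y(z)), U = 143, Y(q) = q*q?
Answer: 30761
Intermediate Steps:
Y(q) = q²
n(s) = -131 + s² + 143*s (n(s) = (s² + 143*s) - 131 = -131 + s² + 143*s)
S(a, z) = z - z² - a*z (S(a, z) = z - (z*a + z²) = z - (a*z + z²) = z - (z² + a*z) = z + (-z² - a*z) = z - z² - a*z)
(-50940 + S(-56, -26)) + n(-370) = (-50940 - 26*(1 - 1*(-56) - 1*(-26))) + (-131 + (-370)² + 143*(-370)) = (-50940 - 26*(1 + 56 + 26)) + (-131 + 136900 - 52910) = (-50940 - 26*83) + 83859 = (-50940 - 2158) + 83859 = -53098 + 83859 = 30761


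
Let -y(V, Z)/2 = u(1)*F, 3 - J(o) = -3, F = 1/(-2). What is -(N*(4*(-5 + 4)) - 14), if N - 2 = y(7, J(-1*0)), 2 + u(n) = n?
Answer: 18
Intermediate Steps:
F = -1/2 ≈ -0.50000
u(n) = -2 + n
J(o) = 6 (J(o) = 3 - 1*(-3) = 3 + 3 = 6)
y(V, Z) = -1 (y(V, Z) = -2*(-2 + 1)*(-1)/2 = -(-2)*(-1)/2 = -2*1/2 = -1)
N = 1 (N = 2 - 1 = 1)
-(N*(4*(-5 + 4)) - 14) = -(1*(4*(-5 + 4)) - 14) = -(1*(4*(-1)) - 14) = -(1*(-4) - 14) = -(-4 - 14) = -1*(-18) = 18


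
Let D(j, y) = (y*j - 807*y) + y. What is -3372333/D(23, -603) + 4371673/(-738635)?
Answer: -1518334740244/116248592205 ≈ -13.061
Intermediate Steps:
D(j, y) = -806*y + j*y (D(j, y) = (j*y - 807*y) + y = (-807*y + j*y) + y = -806*y + j*y)
-3372333/D(23, -603) + 4371673/(-738635) = -3372333*(-1/(603*(-806 + 23))) + 4371673/(-738635) = -3372333/((-603*(-783))) + 4371673*(-1/738635) = -3372333/472149 - 4371673/738635 = -3372333*1/472149 - 4371673/738635 = -1124111/157383 - 4371673/738635 = -1518334740244/116248592205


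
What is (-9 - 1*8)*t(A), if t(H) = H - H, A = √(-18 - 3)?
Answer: 0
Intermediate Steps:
A = I*√21 (A = √(-21) = I*√21 ≈ 4.5826*I)
t(H) = 0
(-9 - 1*8)*t(A) = (-9 - 1*8)*0 = (-9 - 8)*0 = -17*0 = 0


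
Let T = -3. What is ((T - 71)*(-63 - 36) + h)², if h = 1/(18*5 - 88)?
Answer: 214710409/4 ≈ 5.3678e+7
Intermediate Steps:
h = ½ (h = 1/(90 - 88) = 1/2 = ½ ≈ 0.50000)
((T - 71)*(-63 - 36) + h)² = ((-3 - 71)*(-63 - 36) + ½)² = (-74*(-99) + ½)² = (7326 + ½)² = (14653/2)² = 214710409/4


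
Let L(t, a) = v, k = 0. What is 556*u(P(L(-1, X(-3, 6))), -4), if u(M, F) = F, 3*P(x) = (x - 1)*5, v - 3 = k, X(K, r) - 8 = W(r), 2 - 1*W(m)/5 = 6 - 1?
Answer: -2224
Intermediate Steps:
W(m) = -15 (W(m) = 10 - 5*(6 - 1) = 10 - 5*5 = 10 - 25 = -15)
X(K, r) = -7 (X(K, r) = 8 - 15 = -7)
v = 3 (v = 3 + 0 = 3)
L(t, a) = 3
P(x) = -5/3 + 5*x/3 (P(x) = ((x - 1)*5)/3 = ((-1 + x)*5)/3 = (-5 + 5*x)/3 = -5/3 + 5*x/3)
556*u(P(L(-1, X(-3, 6))), -4) = 556*(-4) = -2224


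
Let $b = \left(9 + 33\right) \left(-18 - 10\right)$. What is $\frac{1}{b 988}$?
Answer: $- \frac{1}{1161888} \approx -8.6067 \cdot 10^{-7}$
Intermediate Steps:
$b = -1176$ ($b = 42 \left(-28\right) = -1176$)
$\frac{1}{b 988} = \frac{1}{\left(-1176\right) 988} = \frac{1}{-1161888} = - \frac{1}{1161888}$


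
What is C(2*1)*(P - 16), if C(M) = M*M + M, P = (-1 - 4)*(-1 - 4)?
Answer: 54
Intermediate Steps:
P = 25 (P = -5*(-5) = 25)
C(M) = M + M² (C(M) = M² + M = M + M²)
C(2*1)*(P - 16) = ((2*1)*(1 + 2*1))*(25 - 16) = (2*(1 + 2))*9 = (2*3)*9 = 6*9 = 54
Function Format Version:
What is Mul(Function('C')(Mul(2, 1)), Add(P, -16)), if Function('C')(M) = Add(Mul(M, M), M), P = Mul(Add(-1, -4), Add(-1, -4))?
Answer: 54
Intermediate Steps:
P = 25 (P = Mul(-5, -5) = 25)
Function('C')(M) = Add(M, Pow(M, 2)) (Function('C')(M) = Add(Pow(M, 2), M) = Add(M, Pow(M, 2)))
Mul(Function('C')(Mul(2, 1)), Add(P, -16)) = Mul(Mul(Mul(2, 1), Add(1, Mul(2, 1))), Add(25, -16)) = Mul(Mul(2, Add(1, 2)), 9) = Mul(Mul(2, 3), 9) = Mul(6, 9) = 54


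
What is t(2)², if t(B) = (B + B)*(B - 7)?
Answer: 400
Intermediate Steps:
t(B) = 2*B*(-7 + B) (t(B) = (2*B)*(-7 + B) = 2*B*(-7 + B))
t(2)² = (2*2*(-7 + 2))² = (2*2*(-5))² = (-20)² = 400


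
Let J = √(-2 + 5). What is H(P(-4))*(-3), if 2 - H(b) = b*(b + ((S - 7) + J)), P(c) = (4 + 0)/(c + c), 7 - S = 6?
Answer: 15/4 - 3*√3/2 ≈ 1.1519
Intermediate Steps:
J = √3 ≈ 1.7320
S = 1 (S = 7 - 1*6 = 7 - 6 = 1)
P(c) = 2/c (P(c) = 4/((2*c)) = 4*(1/(2*c)) = 2/c)
H(b) = 2 - b*(-6 + b + √3) (H(b) = 2 - b*(b + ((1 - 7) + √3)) = 2 - b*(b + (-6 + √3)) = 2 - b*(-6 + b + √3))
H(P(-4))*(-3) = (2 - (2/(-4))² + 6*(2/(-4)) - 2/(-4)*√3)*(-3) = (2 - (2*(-¼))² + 6*(2*(-¼)) - 2*(-¼)*√3)*(-3) = (2 - (-½)² + 6*(-½) - 1*(-½)*√3)*(-3) = (2 - 1*¼ - 3 + √3/2)*(-3) = (2 - ¼ - 3 + √3/2)*(-3) = (-5/4 + √3/2)*(-3) = 15/4 - 3*√3/2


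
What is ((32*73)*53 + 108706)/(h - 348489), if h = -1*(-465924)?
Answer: 232514/117435 ≈ 1.9799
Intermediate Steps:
h = 465924
((32*73)*53 + 108706)/(h - 348489) = ((32*73)*53 + 108706)/(465924 - 348489) = (2336*53 + 108706)/117435 = (123808 + 108706)*(1/117435) = 232514*(1/117435) = 232514/117435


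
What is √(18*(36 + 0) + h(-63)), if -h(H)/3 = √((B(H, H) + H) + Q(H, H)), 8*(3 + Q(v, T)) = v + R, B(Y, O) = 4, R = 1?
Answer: 3*√(288 - 2*I*√31)/2 ≈ 25.461 - 0.49203*I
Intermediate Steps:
Q(v, T) = -23/8 + v/8 (Q(v, T) = -3 + (v + 1)/8 = -3 + (1 + v)/8 = -3 + (⅛ + v/8) = -23/8 + v/8)
h(H) = -3*√(9/8 + 9*H/8) (h(H) = -3*√((4 + H) + (-23/8 + H/8)) = -3*√(9/8 + 9*H/8))
√(18*(36 + 0) + h(-63)) = √(18*(36 + 0) - 9*√(2 + 2*(-63))/4) = √(18*36 - 9*√(2 - 126)/4) = √(648 - 9*I*√31/2)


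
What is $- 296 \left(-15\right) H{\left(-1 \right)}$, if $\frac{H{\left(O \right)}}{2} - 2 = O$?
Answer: $8880$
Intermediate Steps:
$H{\left(O \right)} = 4 + 2 O$
$- 296 \left(-15\right) H{\left(-1 \right)} = - 296 \left(-15\right) \left(4 + 2 \left(-1\right)\right) = - \left(-4440\right) \left(4 - 2\right) = - \left(-4440\right) 2 = \left(-1\right) \left(-8880\right) = 8880$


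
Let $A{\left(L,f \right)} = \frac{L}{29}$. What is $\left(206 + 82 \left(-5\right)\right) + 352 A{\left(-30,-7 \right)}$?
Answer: $- \frac{16476}{29} \approx -568.14$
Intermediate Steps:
$A{\left(L,f \right)} = \frac{L}{29}$ ($A{\left(L,f \right)} = L \frac{1}{29} = \frac{L}{29}$)
$\left(206 + 82 \left(-5\right)\right) + 352 A{\left(-30,-7 \right)} = \left(206 + 82 \left(-5\right)\right) + 352 \cdot \frac{1}{29} \left(-30\right) = \left(206 - 410\right) + 352 \left(- \frac{30}{29}\right) = -204 - \frac{10560}{29} = - \frac{16476}{29}$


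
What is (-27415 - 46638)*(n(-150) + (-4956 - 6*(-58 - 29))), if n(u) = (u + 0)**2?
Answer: -1337841498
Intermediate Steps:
n(u) = u**2
(-27415 - 46638)*(n(-150) + (-4956 - 6*(-58 - 29))) = (-27415 - 46638)*((-150)**2 + (-4956 - 6*(-58 - 29))) = -74053*(22500 + (-4956 - 6*(-87))) = -74053*(22500 + (-4956 + 522)) = -74053*(22500 - 4434) = -74053*18066 = -1337841498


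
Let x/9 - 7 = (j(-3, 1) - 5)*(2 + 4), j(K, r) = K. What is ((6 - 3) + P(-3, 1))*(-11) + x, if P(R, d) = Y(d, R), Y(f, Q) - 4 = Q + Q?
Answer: -380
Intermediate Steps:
Y(f, Q) = 4 + 2*Q (Y(f, Q) = 4 + (Q + Q) = 4 + 2*Q)
P(R, d) = 4 + 2*R
x = -369 (x = 63 + 9*((-3 - 5)*(2 + 4)) = 63 + 9*(-8*6) = 63 + 9*(-48) = 63 - 432 = -369)
((6 - 3) + P(-3, 1))*(-11) + x = ((6 - 3) + (4 + 2*(-3)))*(-11) - 369 = (3 + (4 - 6))*(-11) - 369 = (3 - 2)*(-11) - 369 = 1*(-11) - 369 = -11 - 369 = -380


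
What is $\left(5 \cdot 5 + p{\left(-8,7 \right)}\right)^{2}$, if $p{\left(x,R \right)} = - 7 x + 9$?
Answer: $8100$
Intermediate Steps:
$p{\left(x,R \right)} = 9 - 7 x$
$\left(5 \cdot 5 + p{\left(-8,7 \right)}\right)^{2} = \left(5 \cdot 5 + \left(9 - -56\right)\right)^{2} = \left(25 + \left(9 + 56\right)\right)^{2} = \left(25 + 65\right)^{2} = 90^{2} = 8100$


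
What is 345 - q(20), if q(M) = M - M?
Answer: 345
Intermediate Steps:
q(M) = 0
345 - q(20) = 345 - 1*0 = 345 + 0 = 345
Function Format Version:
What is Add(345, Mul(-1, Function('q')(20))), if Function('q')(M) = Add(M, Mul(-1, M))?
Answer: 345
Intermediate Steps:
Function('q')(M) = 0
Add(345, Mul(-1, Function('q')(20))) = Add(345, Mul(-1, 0)) = Add(345, 0) = 345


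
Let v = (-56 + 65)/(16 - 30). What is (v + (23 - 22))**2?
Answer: 25/196 ≈ 0.12755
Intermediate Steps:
v = -9/14 (v = 9/(-14) = 9*(-1/14) = -9/14 ≈ -0.64286)
(v + (23 - 22))**2 = (-9/14 + (23 - 22))**2 = (-9/14 + 1)**2 = (5/14)**2 = 25/196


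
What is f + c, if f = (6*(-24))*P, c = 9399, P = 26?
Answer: 5655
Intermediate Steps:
f = -3744 (f = (6*(-24))*26 = -144*26 = -3744)
f + c = -3744 + 9399 = 5655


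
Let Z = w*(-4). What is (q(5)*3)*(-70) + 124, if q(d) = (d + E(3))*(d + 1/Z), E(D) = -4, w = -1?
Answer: -1957/2 ≈ -978.50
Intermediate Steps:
Z = 4 (Z = -1*(-4) = 4)
q(d) = (-4 + d)*(1/4 + d) (q(d) = (d - 4)*(d + 1/4) = (-4 + d)*(d + 1/4) = (-4 + d)*(1/4 + d))
(q(5)*3)*(-70) + 124 = ((-1 + 5**2 - 15/4*5)*3)*(-70) + 124 = ((-1 + 25 - 75/4)*3)*(-70) + 124 = ((21/4)*3)*(-70) + 124 = (63/4)*(-70) + 124 = -2205/2 + 124 = -1957/2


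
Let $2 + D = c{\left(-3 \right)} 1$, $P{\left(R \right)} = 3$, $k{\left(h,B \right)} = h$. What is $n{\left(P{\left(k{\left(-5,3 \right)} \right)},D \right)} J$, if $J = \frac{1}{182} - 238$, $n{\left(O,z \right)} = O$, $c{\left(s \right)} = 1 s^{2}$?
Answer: $- \frac{129945}{182} \approx -713.98$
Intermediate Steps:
$c{\left(s \right)} = s^{2}$
$D = 7$ ($D = -2 + \left(-3\right)^{2} \cdot 1 = -2 + 9 \cdot 1 = -2 + 9 = 7$)
$J = - \frac{43315}{182}$ ($J = \frac{1}{182} - 238 = - \frac{43315}{182} \approx -237.99$)
$n{\left(P{\left(k{\left(-5,3 \right)} \right)},D \right)} J = 3 \left(- \frac{43315}{182}\right) = - \frac{129945}{182}$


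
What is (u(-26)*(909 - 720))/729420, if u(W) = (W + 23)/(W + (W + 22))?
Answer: 63/2431400 ≈ 2.5911e-5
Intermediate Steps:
u(W) = (23 + W)/(22 + 2*W) (u(W) = (23 + W)/(W + (22 + W)) = (23 + W)/(22 + 2*W))
(u(-26)*(909 - 720))/729420 = (((23 - 26)/(2*(11 - 26)))*(909 - 720))/729420 = (((½)*(-3)/(-15))*189)*(1/729420) = (((½)*(-1/15)*(-3))*189)*(1/729420) = ((⅒)*189)*(1/729420) = (189/10)*(1/729420) = 63/2431400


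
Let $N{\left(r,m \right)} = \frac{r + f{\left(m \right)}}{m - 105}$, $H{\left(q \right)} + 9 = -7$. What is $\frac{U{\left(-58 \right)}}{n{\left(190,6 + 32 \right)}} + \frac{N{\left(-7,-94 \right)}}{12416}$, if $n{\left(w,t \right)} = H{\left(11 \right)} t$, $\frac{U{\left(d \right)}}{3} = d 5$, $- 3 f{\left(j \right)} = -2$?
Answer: $\frac{201523681}{140834688} \approx 1.4309$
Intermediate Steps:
$H{\left(q \right)} = -16$ ($H{\left(q \right)} = -9 - 7 = -16$)
$f{\left(j \right)} = \frac{2}{3}$ ($f{\left(j \right)} = \left(- \frac{1}{3}\right) \left(-2\right) = \frac{2}{3}$)
$U{\left(d \right)} = 15 d$ ($U{\left(d \right)} = 3 d 5 = 3 \cdot 5 d = 15 d$)
$N{\left(r,m \right)} = \frac{\frac{2}{3} + r}{-105 + m}$ ($N{\left(r,m \right)} = \frac{r + \frac{2}{3}}{m - 105} = \frac{\frac{2}{3} + r}{-105 + m}$)
$n{\left(w,t \right)} = - 16 t$
$\frac{U{\left(-58 \right)}}{n{\left(190,6 + 32 \right)}} + \frac{N{\left(-7,-94 \right)}}{12416} = \frac{15 \left(-58\right)}{\left(-16\right) \left(6 + 32\right)} + \frac{\frac{1}{-105 - 94} \left(\frac{2}{3} - 7\right)}{12416} = - \frac{870}{\left(-16\right) 38} + \frac{1}{-199} \left(- \frac{19}{3}\right) \frac{1}{12416} = - \frac{870}{-608} + \left(- \frac{1}{199}\right) \left(- \frac{19}{3}\right) \frac{1}{12416} = \left(-870\right) \left(- \frac{1}{608}\right) + \frac{19}{597} \cdot \frac{1}{12416} = \frac{435}{304} + \frac{19}{7412352} = \frac{201523681}{140834688}$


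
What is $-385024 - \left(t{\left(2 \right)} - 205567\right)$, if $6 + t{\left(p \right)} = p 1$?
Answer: $-179453$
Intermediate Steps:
$t{\left(p \right)} = -6 + p$ ($t{\left(p \right)} = -6 + p 1 = -6 + p$)
$-385024 - \left(t{\left(2 \right)} - 205567\right) = -385024 - \left(\left(-6 + 2\right) - 205567\right) = -385024 - \left(-4 - 205567\right) = -385024 - -205571 = -385024 + 205571 = -179453$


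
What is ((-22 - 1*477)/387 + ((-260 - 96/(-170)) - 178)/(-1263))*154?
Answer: -2011276498/13848795 ≈ -145.23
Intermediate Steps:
((-22 - 1*477)/387 + ((-260 - 96/(-170)) - 178)/(-1263))*154 = ((-22 - 477)*(1/387) + ((-260 - 96*(-1/170)) - 178)*(-1/1263))*154 = (-499*1/387 + ((-260 + 48/85) - 178)*(-1/1263))*154 = (-499/387 + (-22052/85 - 178)*(-1/1263))*154 = (-499/387 - 37182/85*(-1/1263))*154 = (-499/387 + 12394/35785)*154 = -13060237/13848795*154 = -2011276498/13848795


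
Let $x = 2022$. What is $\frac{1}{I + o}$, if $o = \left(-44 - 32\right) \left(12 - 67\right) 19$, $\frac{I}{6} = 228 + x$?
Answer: $\frac{1}{92920} \approx 1.0762 \cdot 10^{-5}$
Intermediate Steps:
$I = 13500$ ($I = 6 \left(228 + 2022\right) = 6 \cdot 2250 = 13500$)
$o = 79420$ ($o = - 76 \left(12 - 67\right) 19 = \left(-76\right) \left(-55\right) 19 = 4180 \cdot 19 = 79420$)
$\frac{1}{I + o} = \frac{1}{13500 + 79420} = \frac{1}{92920}$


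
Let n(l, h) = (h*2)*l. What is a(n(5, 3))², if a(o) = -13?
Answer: 169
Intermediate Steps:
n(l, h) = 2*h*l (n(l, h) = (2*h)*l = 2*h*l)
a(n(5, 3))² = (-13)² = 169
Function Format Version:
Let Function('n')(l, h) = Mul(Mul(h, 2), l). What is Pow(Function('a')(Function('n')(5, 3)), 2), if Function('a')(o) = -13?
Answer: 169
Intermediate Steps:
Function('n')(l, h) = Mul(2, h, l) (Function('n')(l, h) = Mul(Mul(2, h), l) = Mul(2, h, l))
Pow(Function('a')(Function('n')(5, 3)), 2) = Pow(-13, 2) = 169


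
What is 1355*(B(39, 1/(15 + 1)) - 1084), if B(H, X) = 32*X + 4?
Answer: -1460690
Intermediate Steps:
B(H, X) = 4 + 32*X
1355*(B(39, 1/(15 + 1)) - 1084) = 1355*((4 + 32/(15 + 1)) - 1084) = 1355*((4 + 32/16) - 1084) = 1355*((4 + 32*(1/16)) - 1084) = 1355*((4 + 2) - 1084) = 1355*(6 - 1084) = 1355*(-1078) = -1460690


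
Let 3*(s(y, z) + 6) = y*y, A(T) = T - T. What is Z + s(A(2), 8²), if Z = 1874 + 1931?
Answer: 3799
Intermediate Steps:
A(T) = 0
s(y, z) = -6 + y²/3 (s(y, z) = -6 + (y*y)/3 = -6 + y²/3)
Z = 3805
Z + s(A(2), 8²) = 3805 + (-6 + (⅓)*0²) = 3805 + (-6 + (⅓)*0) = 3805 + (-6 + 0) = 3805 - 6 = 3799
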